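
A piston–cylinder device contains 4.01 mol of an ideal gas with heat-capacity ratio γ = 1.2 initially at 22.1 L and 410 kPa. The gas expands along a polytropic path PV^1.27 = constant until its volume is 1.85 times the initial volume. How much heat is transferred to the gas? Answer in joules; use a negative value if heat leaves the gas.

T₁ = P₁V₁/(nR) = 410×22.1/(4.01×8.314) = 272 K.
Polytropic n=1.27: T₂ = T₁(V₁/V₂)^(n−1) = 272×(0.541)^0.27 = 230 K; P₂ = P₁(V₁/V₂)^n = 188 kPa.
W = (P₁V₁−P₂V₂)/(n−1) = (410×22.1−188×40.9)/0.27 = 5140 J.
ΔU = nCvΔT = 4.01×41.6×(230−272) = -6930 J.
Q = ΔU + W = -1800 J.

-1800 J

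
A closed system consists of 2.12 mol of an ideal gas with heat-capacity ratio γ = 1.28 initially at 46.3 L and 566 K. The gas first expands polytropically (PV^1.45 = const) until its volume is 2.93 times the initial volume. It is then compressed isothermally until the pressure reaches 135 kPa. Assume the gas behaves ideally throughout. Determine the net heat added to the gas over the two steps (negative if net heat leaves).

P₁ = nRT₁/V₁ = 2.12×8.314×566/46.3 = 215 kPa.
Step 1 — Polytropic n=1.45: T₂ = T₁(V₁/V₂)^(n−1) = 566×(0.341)^0.45 = 349 K; P₂ = P₁(V₁/V₂)^n = 45.3 kPa.
W = (P₁V₁−P₂V₂)/(n−1) = (215×46.3−45.3×136)/0.45 = 8500 J.
ΔU = nCvΔT = 2.12×29.7×(349−566) = -13700 J.
Q = ΔU + W = -5160 J.
State after step 1: P = 45.3 kPa, V = 136 L, T = 349 K.
Step 2 — Isothermal: T stays 349 K; PV = const ⇒ V₂ = 45.6 L, P₂ = 135 kPa.
ΔU = 0 (ideal gas, T constant).
W = nRT ln(V₂/V₁) = 2.12×8.314×349×ln(0.336) = -6710 J.
Q = ΔU + W = -6710 J.
Net over both steps: W = 1790 J, Q = -11900 J, ΔU = -13700 J.

-11900 J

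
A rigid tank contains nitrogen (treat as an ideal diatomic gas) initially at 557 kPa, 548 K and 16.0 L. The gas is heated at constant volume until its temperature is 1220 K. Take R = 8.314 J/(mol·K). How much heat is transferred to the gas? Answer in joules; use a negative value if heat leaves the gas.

27300 J

n = P₁V₁/(RT₁) = 557×16.0/(8.314×548) = 1.96 mol.
Isochoric: V stays 16.0 L; P/T = const ⇒ T₂ = 1220 K, P₂ = 1240 kPa.
W = 0 (no volume change).
ΔU = nCvΔT = 1.96×20.8×(1220−548) = 27300 J.
Q = ΔU = 27300 J.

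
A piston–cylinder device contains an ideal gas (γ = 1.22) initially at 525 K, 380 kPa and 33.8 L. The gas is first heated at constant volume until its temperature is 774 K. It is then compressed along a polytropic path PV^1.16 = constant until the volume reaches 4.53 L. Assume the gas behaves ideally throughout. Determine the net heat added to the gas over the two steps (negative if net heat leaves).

15400 J

n = P₁V₁/(RT₁) = 380×33.8/(8.314×525) = 2.94 mol.
Step 1 — Isochoric: V stays 33.8 L; P/T = const ⇒ T₂ = 774 K, P₂ = 560 kPa.
W = 0 (no volume change).
ΔU = nCvΔT = 2.94×37.8×(774−525) = 27700 J.
Q = ΔU = 27700 J.
State after step 1: P = 560 kPa, V = 33.8 L, T = 774 K.
Step 2 — Polytropic n=1.16: T₂ = T₁(V₁/V₂)^(n−1) = 774×(7.46)^0.16 = 1070 K; P₂ = P₁(V₁/V₂)^n = 5770 kPa.
W = (P₁V₁−P₂V₂)/(n−1) = (560×33.8−5770×4.53)/0.16 = -44900 J.
ΔU = nCvΔT = 2.94×37.8×(1070−774) = 32600 J.
Q = ΔU + W = -12200 J.
Net over both steps: W = -44900 J, Q = 15400 J, ΔU = 60300 J.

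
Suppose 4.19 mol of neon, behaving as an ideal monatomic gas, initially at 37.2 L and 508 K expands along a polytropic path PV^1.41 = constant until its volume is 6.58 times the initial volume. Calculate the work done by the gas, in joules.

23200 J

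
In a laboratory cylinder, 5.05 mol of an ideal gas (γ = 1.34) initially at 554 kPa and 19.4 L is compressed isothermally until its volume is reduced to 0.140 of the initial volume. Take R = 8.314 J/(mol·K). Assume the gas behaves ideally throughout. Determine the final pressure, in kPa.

3960 kPa

T₁ = P₁V₁/(nR) = 554×19.4/(5.05×8.314) = 256 K.
Isothermal: T stays 256 K; PV = const ⇒ V₂ = 2.72 L, P₂ = 3960 kPa.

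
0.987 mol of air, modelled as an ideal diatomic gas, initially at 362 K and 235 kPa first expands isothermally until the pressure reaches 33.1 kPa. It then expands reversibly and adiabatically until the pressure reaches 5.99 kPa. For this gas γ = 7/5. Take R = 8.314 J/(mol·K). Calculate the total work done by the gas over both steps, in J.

8690 J

V₁ = nRT₁/P₁ = 0.987×8.314×362/235 = 12.6 L.
Step 1 — Isothermal: T stays 362 K; PV = const ⇒ V₂ = 89.7 L, P₂ = 33.1 kPa.
ΔU = 0 (ideal gas, T constant).
W = nRT ln(V₂/V₁) = 0.987×8.314×362×ln(7.10) = 5820 J.
Q = ΔU + W = 5820 J.
State after step 1: P = 33.1 kPa, V = 89.7 L, T = 362 K.
Step 2 — Adiabatic: T₂/T₁ = (P₂/P₁)^((γ−1)/γ) ⇒ T₂ = 362×(0.181)^0.286 = 222 K; V₂ = 304 L.
ΔU = nCvΔT = 0.987×20.8×(222−362) = -2870 J.
Q = 0 for an adiabatic process, so W = −ΔU = 2870 J.
Net over both steps: W = 8690 J, Q = 5820 J, ΔU = -2870 J.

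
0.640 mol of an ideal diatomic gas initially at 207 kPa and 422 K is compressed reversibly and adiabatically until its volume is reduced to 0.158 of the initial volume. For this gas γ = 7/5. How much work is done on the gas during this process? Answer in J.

V₁ = nRT₁/P₁ = 0.640×8.314×422/207 = 10.8 L.
Adiabatic: TV^(γ−1) = const ⇒ T₂ = 422×(6.33)^0.400 = 883 K; PV^γ = const ⇒ P₂ = 2740 kPa.
ΔU = nCvΔT = 0.640×20.8×(883−422) = 6130 J.
Q = 0 for an adiabatic process, so W = −ΔU = -6130 J.
Work done on the gas = −W_by = 6130 J.

6130 J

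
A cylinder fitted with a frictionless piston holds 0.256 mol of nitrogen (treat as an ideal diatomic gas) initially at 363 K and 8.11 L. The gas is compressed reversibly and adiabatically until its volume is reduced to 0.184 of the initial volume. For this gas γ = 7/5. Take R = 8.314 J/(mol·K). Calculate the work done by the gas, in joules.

P₁ = nRT₁/V₁ = 0.256×8.314×363/8.11 = 95.3 kPa.
Adiabatic: TV^(γ−1) = const ⇒ T₂ = 363×(5.43)^0.400 = 714 K; PV^γ = const ⇒ P₂ = 1020 kPa.
ΔU = nCvΔT = 0.256×20.8×(714−363) = 1870 J.
Q = 0 for an adiabatic process, so W = −ΔU = -1870 J.

-1870 J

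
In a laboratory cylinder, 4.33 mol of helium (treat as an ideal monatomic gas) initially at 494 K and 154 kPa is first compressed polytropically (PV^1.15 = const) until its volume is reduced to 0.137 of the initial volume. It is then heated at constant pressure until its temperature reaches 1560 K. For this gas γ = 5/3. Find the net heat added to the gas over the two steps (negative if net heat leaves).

48600 J

V₁ = nRT₁/P₁ = 4.33×8.314×494/154 = 115 L.
Step 1 — Polytropic n=1.15: T₂ = T₁(V₁/V₂)^(n−1) = 494×(7.30)^0.15 = 666 K; P₂ = P₁(V₁/V₂)^n = 1510 kPa.
W = (P₁V₁−P₂V₂)/(n−1) = (154×115−1510×15.8)/0.15 = -41200 J.
ΔU = nCvΔT = 4.33×12.5×(666−494) = 9270 J.
Q = ΔU + W = -31900 J.
State after step 1: P = 1510 kPa, V = 15.8 L, T = 666 K.
Step 2 — Isobaric: P stays 1510 kPa; V/T = const ⇒ T₂ = 1560 K, V₂ = 37.1 L.
W = PΔV = 1510×(37.1−15.8) kPa·L = 32200 J.
ΔU = nCvΔT = 4.33×12.5×(1560−666) = 48300 J.
Q = ΔU + W = nCpΔT = 80500 J.
Net over both steps: W = -8990 J, Q = 48600 J, ΔU = 57600 J.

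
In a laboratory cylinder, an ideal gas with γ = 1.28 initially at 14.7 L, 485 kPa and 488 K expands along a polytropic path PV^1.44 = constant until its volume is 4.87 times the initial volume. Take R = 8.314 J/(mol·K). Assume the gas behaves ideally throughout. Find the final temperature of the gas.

Polytropic n=1.44: T₂ = T₁(V₁/V₂)^(n−1) = 488×(0.205)^0.44 = 243 K; P₂ = P₁(V₁/V₂)^n = 49.6 kPa.

243 K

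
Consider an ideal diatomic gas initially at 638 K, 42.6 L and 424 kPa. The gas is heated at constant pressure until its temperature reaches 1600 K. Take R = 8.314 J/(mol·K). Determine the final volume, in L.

Isobaric: P stays 424 kPa; V/T = const ⇒ T₂ = 1600 K, V₂ = 107 L.

107 L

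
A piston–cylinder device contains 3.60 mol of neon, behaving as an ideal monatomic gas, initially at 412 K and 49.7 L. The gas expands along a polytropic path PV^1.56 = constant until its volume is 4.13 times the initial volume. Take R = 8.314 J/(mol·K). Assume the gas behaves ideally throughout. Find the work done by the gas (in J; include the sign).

12100 J

P₁ = nRT₁/V₁ = 3.60×8.314×412/49.7 = 248 kPa.
Polytropic n=1.56: T₂ = T₁(V₁/V₂)^(n−1) = 412×(0.242)^0.56 = 186 K; P₂ = P₁(V₁/V₂)^n = 27.2 kPa.
W = (P₁V₁−P₂V₂)/(n−1) = (248×49.7−27.2×205)/0.56 = 12100 J.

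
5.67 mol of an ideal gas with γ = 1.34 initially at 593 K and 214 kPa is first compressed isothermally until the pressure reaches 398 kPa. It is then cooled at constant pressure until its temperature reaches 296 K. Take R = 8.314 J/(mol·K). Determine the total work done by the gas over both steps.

-31300 J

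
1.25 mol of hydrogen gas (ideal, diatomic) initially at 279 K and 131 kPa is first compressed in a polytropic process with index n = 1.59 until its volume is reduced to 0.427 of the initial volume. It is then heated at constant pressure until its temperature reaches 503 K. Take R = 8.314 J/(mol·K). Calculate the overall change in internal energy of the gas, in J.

5820 J

V₁ = nRT₁/P₁ = 1.25×8.314×279/131 = 22.1 L.
Step 1 — Polytropic n=1.59: T₂ = T₁(V₁/V₂)^(n−1) = 279×(2.34)^0.59 = 461 K; P₂ = P₁(V₁/V₂)^n = 507 kPa.
W = (P₁V₁−P₂V₂)/(n−1) = (131×22.1−507×9.45)/0.59 = -3200 J.
ΔU = nCvΔT = 1.25×20.8×(461−279) = 4730 J.
Q = ΔU + W = 1520 J.
State after step 1: P = 507 kPa, V = 9.45 L, T = 461 K.
Step 2 — Isobaric: P stays 507 kPa; V/T = const ⇒ T₂ = 503 K, V₂ = 10.3 L.
W = PΔV = 507×(10.3−9.45) kPa·L = 437 J.
ΔU = nCvΔT = 1.25×20.8×(503−461) = 1090 J.
Q = ΔU + W = nCpΔT = 1530 J.
Net over both steps: W = -2770 J, Q = 3050 J, ΔU = 5820 J.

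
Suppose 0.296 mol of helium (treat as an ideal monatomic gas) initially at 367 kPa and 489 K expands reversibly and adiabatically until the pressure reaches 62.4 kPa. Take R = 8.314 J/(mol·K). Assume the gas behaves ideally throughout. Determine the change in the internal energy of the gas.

V₁ = nRT₁/P₁ = 0.296×8.314×489/367 = 3.28 L.
Adiabatic: T₂/T₁ = (P₂/P₁)^((γ−1)/γ) ⇒ T₂ = 489×(0.170)^0.400 = 241 K; V₂ = 9.49 L.
For an ideal gas ΔU = nCvΔT with Cv = (3/2)R = 12.5 J/(mol·K).
ΔU = 0.296×12.5×(241−489) = -916 J.

-916 J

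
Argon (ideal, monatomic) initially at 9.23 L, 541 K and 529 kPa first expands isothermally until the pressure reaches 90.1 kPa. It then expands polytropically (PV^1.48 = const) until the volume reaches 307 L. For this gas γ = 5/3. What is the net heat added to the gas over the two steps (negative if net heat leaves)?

10300 J

n = P₁V₁/(RT₁) = 529×9.23/(8.314×541) = 1.09 mol.
Step 1 — Isothermal: T stays 541 K; PV = const ⇒ V₂ = 54.2 L, P₂ = 90.1 kPa.
ΔU = 0 (ideal gas, T constant).
W = nRT ln(V₂/V₁) = 1.09×8.314×541×ln(5.87) = 8640 J.
Q = ΔU + W = 8640 J.
State after step 1: P = 90.1 kPa, V = 54.2 L, T = 541 K.
Step 2 — Polytropic n=1.48: T₂ = T₁(V₁/V₂)^(n−1) = 541×(0.177)^0.48 = 235 K; P₂ = P₁(V₁/V₂)^n = 6.92 kPa.
W = (P₁V₁−P₂V₂)/(n−1) = (90.1×54.2−6.92×307)/0.48 = 5750 J.
ΔU = nCvΔT = 1.09×12.5×(235−541) = -4140 J.
Q = ΔU + W = 1610 J.
Net over both steps: W = 14400 J, Q = 10300 J, ΔU = -4140 J.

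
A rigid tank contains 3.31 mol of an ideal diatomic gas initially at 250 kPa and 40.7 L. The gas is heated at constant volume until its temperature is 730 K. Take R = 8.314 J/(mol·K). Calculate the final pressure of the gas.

T₁ = P₁V₁/(nR) = 250×40.7/(3.31×8.314) = 370 K.
Isochoric: V stays 40.7 L; P/T = const ⇒ T₂ = 730 K, P₂ = 494 kPa.

494 kPa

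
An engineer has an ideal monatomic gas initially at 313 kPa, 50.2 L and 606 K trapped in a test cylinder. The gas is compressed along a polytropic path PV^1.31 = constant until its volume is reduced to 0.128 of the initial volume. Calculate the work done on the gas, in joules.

45200 J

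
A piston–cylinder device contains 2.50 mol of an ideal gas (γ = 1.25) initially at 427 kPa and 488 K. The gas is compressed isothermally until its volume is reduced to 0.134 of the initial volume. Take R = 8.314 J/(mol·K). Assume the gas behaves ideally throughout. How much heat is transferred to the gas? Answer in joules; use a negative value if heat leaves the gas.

V₁ = nRT₁/P₁ = 2.50×8.314×488/427 = 23.8 L.
Isothermal: T stays 488 K; PV = const ⇒ V₂ = 3.18 L, P₂ = 3190 kPa.
ΔU = 0 (ideal gas, T constant).
W = nRT ln(V₂/V₁) = 2.50×8.314×488×ln(0.134) = -20400 J.
Q = ΔU + W = -20400 J.

-20400 J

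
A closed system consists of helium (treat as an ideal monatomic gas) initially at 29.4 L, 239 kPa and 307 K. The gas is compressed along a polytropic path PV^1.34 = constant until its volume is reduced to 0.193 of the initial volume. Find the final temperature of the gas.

Polytropic n=1.34: T₂ = T₁(V₁/V₂)^(n−1) = 307×(5.18)^0.34 = 537 K; P₂ = P₁(V₁/V₂)^n = 2170 kPa.

537 K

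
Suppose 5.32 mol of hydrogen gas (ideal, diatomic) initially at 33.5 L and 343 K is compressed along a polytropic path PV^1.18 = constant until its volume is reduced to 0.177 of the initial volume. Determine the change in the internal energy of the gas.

13900 J

P₁ = nRT₁/V₁ = 5.32×8.314×343/33.5 = 453 kPa.
Polytropic n=1.18: T₂ = T₁(V₁/V₂)^(n−1) = 343×(5.65)^0.18 = 468 K; P₂ = P₁(V₁/V₂)^n = 3490 kPa.
For an ideal gas ΔU = nCvΔT with Cv = (5/2)R = 20.8 J/(mol·K).
ΔU = 5.32×20.8×(468−343) = 13900 J.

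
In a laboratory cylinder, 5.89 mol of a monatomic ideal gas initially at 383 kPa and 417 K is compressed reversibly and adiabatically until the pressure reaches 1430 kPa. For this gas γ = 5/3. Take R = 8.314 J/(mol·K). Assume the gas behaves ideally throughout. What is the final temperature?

706 K

V₁ = nRT₁/P₁ = 5.89×8.314×417/383 = 53.3 L.
Adiabatic: T₂/T₁ = (P₂/P₁)^((γ−1)/γ) ⇒ T₂ = 417×(3.73)^0.400 = 706 K; V₂ = 24.2 L.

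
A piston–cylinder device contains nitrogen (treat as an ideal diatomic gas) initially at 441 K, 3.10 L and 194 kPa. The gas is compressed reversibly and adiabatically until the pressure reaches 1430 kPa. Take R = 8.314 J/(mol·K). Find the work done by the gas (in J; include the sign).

-1160 J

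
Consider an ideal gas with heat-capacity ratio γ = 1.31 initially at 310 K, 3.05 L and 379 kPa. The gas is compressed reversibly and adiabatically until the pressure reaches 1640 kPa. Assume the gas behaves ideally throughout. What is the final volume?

0.997 L

Adiabatic: T₂/T₁ = (P₂/P₁)^((γ−1)/γ) ⇒ T₂ = 310×(4.33)^0.237 = 438 K; V₂ = 0.997 L.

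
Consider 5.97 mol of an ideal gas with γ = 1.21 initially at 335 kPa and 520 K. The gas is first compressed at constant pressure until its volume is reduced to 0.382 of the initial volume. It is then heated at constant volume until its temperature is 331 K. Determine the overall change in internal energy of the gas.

-44700 J

V₁ = nRT₁/P₁ = 5.97×8.314×520/335 = 77.0 L.
Step 1 — Isobaric: P stays 335 kPa; V/T = const ⇒ T₂ = 199 K, V₂ = 29.4 L.
W = PΔV = 335×(29.4−77.0) kPa·L = -16000 J.
ΔU = nCvΔT = 5.97×39.6×(199−520) = -76000 J.
Q = ΔU + W = nCpΔT = -91900 J.
State after step 1: P = 335 kPa, V = 29.4 L, T = 199 K.
Step 2 — Isochoric: V stays 29.4 L; P/T = const ⇒ T₂ = 331 K, P₂ = 558 kPa.
W = 0 (no volume change).
ΔU = nCvΔT = 5.97×39.6×(331−199) = 31300 J.
Q = ΔU = 31300 J.
Net over both steps: W = -16000 J, Q = -60600 J, ΔU = -44700 J.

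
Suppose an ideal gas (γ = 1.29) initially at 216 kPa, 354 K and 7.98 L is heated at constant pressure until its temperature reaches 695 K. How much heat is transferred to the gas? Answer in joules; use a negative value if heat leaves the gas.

7390 J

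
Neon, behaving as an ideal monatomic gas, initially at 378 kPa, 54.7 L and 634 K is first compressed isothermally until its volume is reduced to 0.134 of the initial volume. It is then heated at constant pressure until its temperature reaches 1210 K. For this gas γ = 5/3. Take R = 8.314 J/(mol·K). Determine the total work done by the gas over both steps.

-22800 J

n = P₁V₁/(RT₁) = 378×54.7/(8.314×634) = 3.92 mol.
Step 1 — Isothermal: T stays 634 K; PV = const ⇒ V₂ = 7.33 L, P₂ = 2820 kPa.
ΔU = 0 (ideal gas, T constant).
W = nRT ln(V₂/V₁) = 3.92×8.314×634×ln(0.134) = -41600 J.
Q = ΔU + W = -41600 J.
State after step 1: P = 2820 kPa, V = 7.33 L, T = 634 K.
Step 2 — Isobaric: P stays 2820 kPa; V/T = const ⇒ T₂ = 1210 K, V₂ = 14.0 L.
W = PΔV = 2820×(14.0−7.33) kPa·L = 18800 J.
ΔU = nCvΔT = 3.92×12.5×(1210−634) = 28200 J.
Q = ΔU + W = nCpΔT = 47000 J.
Net over both steps: W = -22800 J, Q = 5400 J, ΔU = 28200 J.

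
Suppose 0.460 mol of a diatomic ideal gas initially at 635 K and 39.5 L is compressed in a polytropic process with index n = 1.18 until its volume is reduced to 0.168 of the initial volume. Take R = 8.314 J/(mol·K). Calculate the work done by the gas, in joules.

-5110 J

P₁ = nRT₁/V₁ = 0.460×8.314×635/39.5 = 61.5 kPa.
Polytropic n=1.18: T₂ = T₁(V₁/V₂)^(n−1) = 635×(5.95)^0.18 = 875 K; P₂ = P₁(V₁/V₂)^n = 505 kPa.
W = (P₁V₁−P₂V₂)/(n−1) = (61.5×39.5−505×6.64)/0.18 = -5110 J.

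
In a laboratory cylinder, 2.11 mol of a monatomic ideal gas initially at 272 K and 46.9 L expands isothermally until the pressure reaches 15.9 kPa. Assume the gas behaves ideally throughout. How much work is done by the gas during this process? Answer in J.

P₁ = nRT₁/V₁ = 2.11×8.314×272/46.9 = 102 kPa.
Isothermal: T stays 272 K; PV = const ⇒ V₂ = 300 L, P₂ = 15.9 kPa.
W = nRT ln(V₂/V₁) = 2.11×8.314×272×ln(6.40) = 8860 J.

8860 J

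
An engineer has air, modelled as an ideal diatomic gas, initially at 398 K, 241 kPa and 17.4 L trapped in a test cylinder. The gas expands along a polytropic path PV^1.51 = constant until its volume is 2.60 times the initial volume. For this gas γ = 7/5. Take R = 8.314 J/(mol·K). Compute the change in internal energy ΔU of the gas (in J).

n = P₁V₁/(RT₁) = 241×17.4/(8.314×398) = 1.27 mol.
Polytropic n=1.51: T₂ = T₁(V₁/V₂)^(n−1) = 398×(0.385)^0.51 = 244 K; P₂ = P₁(V₁/V₂)^n = 56.9 kPa.
For an ideal gas ΔU = nCvΔT with Cv = (5/2)R = 20.8 J/(mol·K).
ΔU = 1.27×20.8×(244−398) = -4040 J.

-4040 J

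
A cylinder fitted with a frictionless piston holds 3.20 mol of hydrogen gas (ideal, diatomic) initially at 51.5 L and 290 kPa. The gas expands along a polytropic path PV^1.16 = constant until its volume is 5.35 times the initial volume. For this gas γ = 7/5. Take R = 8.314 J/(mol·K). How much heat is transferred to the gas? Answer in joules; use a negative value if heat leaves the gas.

13200 J

T₁ = P₁V₁/(nR) = 290×51.5/(3.20×8.314) = 561 K.
Polytropic n=1.16: T₂ = T₁(V₁/V₂)^(n−1) = 561×(0.187)^0.16 = 429 K; P₂ = P₁(V₁/V₂)^n = 41.4 kPa.
W = (P₁V₁−P₂V₂)/(n−1) = (290×51.5−41.4×276)/0.16 = 22000 J.
ΔU = nCvΔT = 3.20×20.8×(429−561) = -8790 J.
Q = ΔU + W = 13200 J.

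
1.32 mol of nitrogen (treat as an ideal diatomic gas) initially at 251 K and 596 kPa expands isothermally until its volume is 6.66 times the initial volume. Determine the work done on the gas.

-5220 J

V₁ = nRT₁/P₁ = 1.32×8.314×251/596 = 4.62 L.
Isothermal: T stays 251 K; PV = const ⇒ V₂ = 30.8 L, P₂ = 89.5 kPa.
W = nRT ln(V₂/V₁) = 1.32×8.314×251×ln(6.66) = 5220 J.
Work done on the gas = −W_by = -5220 J.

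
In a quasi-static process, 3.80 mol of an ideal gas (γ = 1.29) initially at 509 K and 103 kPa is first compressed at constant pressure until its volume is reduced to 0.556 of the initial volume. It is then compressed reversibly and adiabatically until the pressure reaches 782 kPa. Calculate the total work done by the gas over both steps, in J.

-24900 J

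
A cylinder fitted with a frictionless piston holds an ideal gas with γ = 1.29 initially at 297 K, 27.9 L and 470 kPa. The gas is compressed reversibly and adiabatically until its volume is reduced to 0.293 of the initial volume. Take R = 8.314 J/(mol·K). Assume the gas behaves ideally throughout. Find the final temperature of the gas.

Adiabatic: TV^(γ−1) = const ⇒ T₂ = 297×(3.41)^0.290 = 424 K; PV^γ = const ⇒ P₂ = 2290 kPa.

424 K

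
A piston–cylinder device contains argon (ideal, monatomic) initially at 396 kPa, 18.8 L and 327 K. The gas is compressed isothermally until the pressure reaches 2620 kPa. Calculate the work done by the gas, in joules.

n = P₁V₁/(RT₁) = 396×18.8/(8.314×327) = 2.74 mol.
Isothermal: T stays 327 K; PV = const ⇒ V₂ = 2.84 L, P₂ = 2620 kPa.
W = nRT ln(V₂/V₁) = 2.74×8.314×327×ln(0.151) = -14100 J.

-14100 J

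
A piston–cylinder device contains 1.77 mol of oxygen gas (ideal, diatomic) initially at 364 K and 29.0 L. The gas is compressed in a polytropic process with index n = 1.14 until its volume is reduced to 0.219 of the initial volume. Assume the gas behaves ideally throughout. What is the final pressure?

P₁ = nRT₁/V₁ = 1.77×8.314×364/29.0 = 185 kPa.
Polytropic n=1.14: T₂ = T₁(V₁/V₂)^(n−1) = 364×(4.57)^0.14 = 450 K; P₂ = P₁(V₁/V₂)^n = 1040 kPa.

1040 kPa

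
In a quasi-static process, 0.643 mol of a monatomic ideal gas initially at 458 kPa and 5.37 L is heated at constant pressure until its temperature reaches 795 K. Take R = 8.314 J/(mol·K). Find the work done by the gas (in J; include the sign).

1790 J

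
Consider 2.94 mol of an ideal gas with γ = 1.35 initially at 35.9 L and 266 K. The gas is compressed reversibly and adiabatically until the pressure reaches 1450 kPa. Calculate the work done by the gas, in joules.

-13300 J

P₁ = nRT₁/V₁ = 2.94×8.314×266/35.9 = 181 kPa.
Adiabatic: T₂/T₁ = (P₂/P₁)^((γ−1)/γ) ⇒ T₂ = 266×(8.01)^0.259 = 456 K; V₂ = 7.69 L.
ΔU = nCvΔT = 2.94×23.8×(456−266) = 13300 J.
Q = 0 for an adiabatic process, so W = −ΔU = -13300 J.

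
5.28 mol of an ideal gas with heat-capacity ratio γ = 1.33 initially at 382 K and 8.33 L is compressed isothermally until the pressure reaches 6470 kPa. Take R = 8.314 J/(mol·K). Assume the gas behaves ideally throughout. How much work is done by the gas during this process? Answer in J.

-19600 J

P₁ = nRT₁/V₁ = 5.28×8.314×382/8.33 = 2010 kPa.
Isothermal: T stays 382 K; PV = const ⇒ V₂ = 2.59 L, P₂ = 6470 kPa.
W = nRT ln(V₂/V₁) = 5.28×8.314×382×ln(0.311) = -19600 J.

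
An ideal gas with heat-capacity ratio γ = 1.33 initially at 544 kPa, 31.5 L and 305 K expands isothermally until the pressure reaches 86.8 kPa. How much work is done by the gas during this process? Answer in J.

n = P₁V₁/(RT₁) = 544×31.5/(8.314×305) = 6.76 mol.
Isothermal: T stays 305 K; PV = const ⇒ V₂ = 197 L, P₂ = 86.8 kPa.
W = nRT ln(V₂/V₁) = 6.76×8.314×305×ln(6.27) = 31500 J.

31500 J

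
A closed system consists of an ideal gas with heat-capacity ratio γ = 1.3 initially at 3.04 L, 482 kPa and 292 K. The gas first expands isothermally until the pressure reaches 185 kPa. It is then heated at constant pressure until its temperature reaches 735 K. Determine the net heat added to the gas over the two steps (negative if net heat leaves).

11000 J

n = P₁V₁/(RT₁) = 482×3.04/(8.314×292) = 0.604 mol.
Step 1 — Isothermal: T stays 292 K; PV = const ⇒ V₂ = 7.92 L, P₂ = 185 kPa.
ΔU = 0 (ideal gas, T constant).
W = nRT ln(V₂/V₁) = 0.604×8.314×292×ln(2.61) = 1400 J.
Q = ΔU + W = 1400 J.
State after step 1: P = 185 kPa, V = 7.92 L, T = 292 K.
Step 2 — Isobaric: P stays 185 kPa; V/T = const ⇒ T₂ = 735 K, V₂ = 19.9 L.
W = PΔV = 185×(19.9−7.92) kPa·L = 2220 J.
ΔU = nCvΔT = 0.604×27.7×(735−292) = 7410 J.
Q = ΔU + W = nCpΔT = 9630 J.
Net over both steps: W = 3630 J, Q = 11000 J, ΔU = 7410 J.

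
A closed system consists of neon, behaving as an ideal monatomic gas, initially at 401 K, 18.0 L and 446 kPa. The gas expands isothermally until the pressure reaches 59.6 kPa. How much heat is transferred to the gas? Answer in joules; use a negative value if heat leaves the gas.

16200 J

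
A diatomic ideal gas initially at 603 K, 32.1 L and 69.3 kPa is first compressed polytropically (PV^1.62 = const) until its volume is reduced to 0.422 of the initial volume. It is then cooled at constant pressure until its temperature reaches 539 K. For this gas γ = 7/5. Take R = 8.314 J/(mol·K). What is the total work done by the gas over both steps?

-4350 J

n = P₁V₁/(RT₁) = 69.3×32.1/(8.314×603) = 0.444 mol.
Step 1 — Polytropic n=1.62: T₂ = T₁(V₁/V₂)^(n−1) = 603×(2.37)^0.62 = 1030 K; P₂ = P₁(V₁/V₂)^n = 280 kPa.
W = (P₁V₁−P₂V₂)/(n−1) = (69.3×32.1−280×13.5)/0.62 = -2540 J.
ΔU = nCvΔT = 0.444×20.8×(1030−603) = 3930 J.
Q = ΔU + W = 1400 J.
State after step 1: P = 280 kPa, V = 13.5 L, T = 1030 K.
Step 2 — Isobaric: P stays 280 kPa; V/T = const ⇒ T₂ = 539 K, V₂ = 7.09 L.
W = PΔV = 280×(7.09−13.5) kPa·L = -1810 J.
ΔU = nCvΔT = 0.444×20.8×(539−1030) = -4520 J.
Q = ΔU + W = nCpΔT = -6330 J.
Net over both steps: W = -4350 J, Q = -4940 J, ΔU = -590 J.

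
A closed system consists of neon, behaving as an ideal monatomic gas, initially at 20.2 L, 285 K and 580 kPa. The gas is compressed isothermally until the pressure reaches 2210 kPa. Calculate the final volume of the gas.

5.30 L

Isothermal: T stays 285 K; PV = const ⇒ V₂ = 5.30 L, P₂ = 2210 kPa.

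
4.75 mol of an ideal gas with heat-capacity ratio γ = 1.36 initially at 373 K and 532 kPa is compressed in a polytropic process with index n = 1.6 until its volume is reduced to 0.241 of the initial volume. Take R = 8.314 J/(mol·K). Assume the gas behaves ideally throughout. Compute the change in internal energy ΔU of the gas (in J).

V₁ = nRT₁/P₁ = 4.75×8.314×373/532 = 27.7 L.
Polytropic n=1.6: T₂ = T₁(V₁/V₂)^(n−1) = 373×(4.15)^0.60 = 876 K; P₂ = P₁(V₁/V₂)^n = 5180 kPa.
For an ideal gas ΔU = nCvΔT with Cv = R/(γ−1) = 23.1 J/(mol·K).
ΔU = 4.75×23.1×(876−373) = 55200 J.

55200 J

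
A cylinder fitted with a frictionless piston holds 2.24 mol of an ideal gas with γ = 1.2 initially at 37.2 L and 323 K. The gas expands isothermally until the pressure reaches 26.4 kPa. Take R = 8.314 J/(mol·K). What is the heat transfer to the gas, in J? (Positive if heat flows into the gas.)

10900 J

P₁ = nRT₁/V₁ = 2.24×8.314×323/37.2 = 162 kPa.
Isothermal: T stays 323 K; PV = const ⇒ V₂ = 228 L, P₂ = 26.4 kPa.
ΔU = 0 (ideal gas, T constant).
W = nRT ln(V₂/V₁) = 2.24×8.314×323×ln(6.13) = 10900 J.
Q = ΔU + W = 10900 J.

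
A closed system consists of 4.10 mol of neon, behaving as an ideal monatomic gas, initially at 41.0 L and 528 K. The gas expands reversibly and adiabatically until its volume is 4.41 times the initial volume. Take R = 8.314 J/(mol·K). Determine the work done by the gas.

P₁ = nRT₁/V₁ = 4.10×8.314×528/41.0 = 439 kPa.
Adiabatic: TV^(γ−1) = const ⇒ T₂ = 528×(0.227)^0.667 = 196 K; PV^γ = const ⇒ P₂ = 37.0 kPa.
ΔU = nCvΔT = 4.10×12.5×(196−528) = -17000 J.
Q = 0 for an adiabatic process, so W = −ΔU = 17000 J.

17000 J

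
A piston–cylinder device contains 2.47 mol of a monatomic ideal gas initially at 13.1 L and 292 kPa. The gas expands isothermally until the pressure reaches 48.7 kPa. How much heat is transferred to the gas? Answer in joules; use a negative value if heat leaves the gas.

6850 J

T₁ = P₁V₁/(nR) = 292×13.1/(2.47×8.314) = 186 K.
Isothermal: T stays 186 K; PV = const ⇒ V₂ = 78.5 L, P₂ = 48.7 kPa.
ΔU = 0 (ideal gas, T constant).
W = nRT ln(V₂/V₁) = 2.47×8.314×186×ln(6.00) = 6850 J.
Q = ΔU + W = 6850 J.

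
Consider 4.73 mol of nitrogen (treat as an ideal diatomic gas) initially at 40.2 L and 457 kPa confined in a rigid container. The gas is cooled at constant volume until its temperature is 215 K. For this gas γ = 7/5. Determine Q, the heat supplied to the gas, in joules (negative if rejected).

T₁ = P₁V₁/(nR) = 457×40.2/(4.73×8.314) = 467 K.
Isochoric: V stays 40.2 L; P/T = const ⇒ T₂ = 215 K, P₂ = 210 kPa.
W = 0 (no volume change).
ΔU = nCvΔT = 4.73×20.8×(215−467) = -24800 J.
Q = ΔU = -24800 J.

-24800 J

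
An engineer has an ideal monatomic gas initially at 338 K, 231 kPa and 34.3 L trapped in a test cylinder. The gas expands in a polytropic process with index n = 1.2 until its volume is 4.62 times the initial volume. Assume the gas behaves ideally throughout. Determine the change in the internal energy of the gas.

-3130 J

n = P₁V₁/(RT₁) = 231×34.3/(8.314×338) = 2.82 mol.
Polytropic n=1.2: T₂ = T₁(V₁/V₂)^(n−1) = 338×(0.216)^0.20 = 249 K; P₂ = P₁(V₁/V₂)^n = 36.8 kPa.
For an ideal gas ΔU = nCvΔT with Cv = (3/2)R = 12.5 J/(mol·K).
ΔU = 2.82×12.5×(249−338) = -3130 J.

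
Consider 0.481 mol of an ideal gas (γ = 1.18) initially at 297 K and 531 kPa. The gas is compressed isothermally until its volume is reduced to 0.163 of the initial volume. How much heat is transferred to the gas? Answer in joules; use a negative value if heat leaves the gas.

-2150 J

V₁ = nRT₁/P₁ = 0.481×8.314×297/531 = 2.24 L.
Isothermal: T stays 297 K; PV = const ⇒ V₂ = 0.365 L, P₂ = 3260 kPa.
ΔU = 0 (ideal gas, T constant).
W = nRT ln(V₂/V₁) = 0.481×8.314×297×ln(0.163) = -2150 J.
Q = ΔU + W = -2150 J.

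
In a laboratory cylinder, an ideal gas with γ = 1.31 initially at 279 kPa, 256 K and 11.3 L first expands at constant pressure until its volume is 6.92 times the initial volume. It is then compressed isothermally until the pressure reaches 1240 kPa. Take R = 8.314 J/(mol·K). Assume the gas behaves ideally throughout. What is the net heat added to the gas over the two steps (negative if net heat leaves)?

n = P₁V₁/(RT₁) = 279×11.3/(8.314×256) = 1.48 mol.
Step 1 — Isobaric: P stays 279 kPa; V/T = const ⇒ T₂ = 1770 K, V₂ = 78.2 L.
W = PΔV = 279×(78.2−11.3) kPa·L = 18700 J.
ΔU = nCvΔT = 1.48×26.8×(1770−256) = 60200 J.
Q = ΔU + W = nCpΔT = 78900 J.
State after step 1: P = 279 kPa, V = 78.2 L, T = 1770 K.
Step 2 — Isothermal: T stays 1770 K; PV = const ⇒ V₂ = 17.6 L, P₂ = 1240 kPa.
ΔU = 0 (ideal gas, T constant).
W = nRT ln(V₂/V₁) = 1.48×8.314×1770×ln(0.225) = -32500 J.
Q = ΔU + W = -32500 J.
Net over both steps: W = -13900 J, Q = 46300 J, ΔU = 60200 J.

46300 J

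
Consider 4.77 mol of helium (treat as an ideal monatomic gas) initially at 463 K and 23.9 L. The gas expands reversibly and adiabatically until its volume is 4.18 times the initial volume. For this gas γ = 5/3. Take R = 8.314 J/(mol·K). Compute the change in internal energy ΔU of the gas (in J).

P₁ = nRT₁/V₁ = 4.77×8.314×463/23.9 = 768 kPa.
Adiabatic: TV^(γ−1) = const ⇒ T₂ = 463×(0.239)^0.667 = 178 K; PV^γ = const ⇒ P₂ = 70.8 kPa.
For an ideal gas ΔU = nCvΔT with Cv = (3/2)R = 12.5 J/(mol·K).
ΔU = 4.77×12.5×(178−463) = -16900 J.

-16900 J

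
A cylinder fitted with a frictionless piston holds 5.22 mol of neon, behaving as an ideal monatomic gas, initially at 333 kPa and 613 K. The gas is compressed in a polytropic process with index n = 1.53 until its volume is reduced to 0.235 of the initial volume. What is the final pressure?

V₁ = nRT₁/P₁ = 5.22×8.314×613/333 = 79.9 L.
Polytropic n=1.53: T₂ = T₁(V₁/V₂)^(n−1) = 613×(4.26)^0.53 = 1320 K; P₂ = P₁(V₁/V₂)^n = 3050 kPa.

3050 kPa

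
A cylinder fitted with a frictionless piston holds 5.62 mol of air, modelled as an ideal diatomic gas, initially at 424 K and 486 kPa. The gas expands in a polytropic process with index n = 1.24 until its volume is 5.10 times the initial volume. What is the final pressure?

V₁ = nRT₁/P₁ = 5.62×8.314×424/486 = 40.8 L.
Polytropic n=1.24: T₂ = T₁(V₁/V₂)^(n−1) = 424×(0.196)^0.24 = 287 K; P₂ = P₁(V₁/V₂)^n = 64.5 kPa.

64.5 kPa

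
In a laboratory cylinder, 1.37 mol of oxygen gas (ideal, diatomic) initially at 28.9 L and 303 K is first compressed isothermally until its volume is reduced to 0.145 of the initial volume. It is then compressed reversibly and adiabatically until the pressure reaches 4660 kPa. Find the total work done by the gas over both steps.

-12200 J

P₁ = nRT₁/V₁ = 1.37×8.314×303/28.9 = 119 kPa.
Step 1 — Isothermal: T stays 303 K; PV = const ⇒ V₂ = 4.19 L, P₂ = 824 kPa.
ΔU = 0 (ideal gas, T constant).
W = nRT ln(V₂/V₁) = 1.37×8.314×303×ln(0.145) = -6660 J.
Q = ΔU + W = -6660 J.
State after step 1: P = 824 kPa, V = 4.19 L, T = 303 K.
Step 2 — Adiabatic: T₂/T₁ = (P₂/P₁)^((γ−1)/γ) ⇒ T₂ = 303×(5.66)^0.286 = 497 K; V₂ = 1.22 L.
ΔU = nCvΔT = 1.37×20.8×(497−303) = 5530 J.
Q = 0 for an adiabatic process, so W = −ΔU = -5530 J.
Net over both steps: W = -12200 J, Q = -6660 J, ΔU = 5530 J.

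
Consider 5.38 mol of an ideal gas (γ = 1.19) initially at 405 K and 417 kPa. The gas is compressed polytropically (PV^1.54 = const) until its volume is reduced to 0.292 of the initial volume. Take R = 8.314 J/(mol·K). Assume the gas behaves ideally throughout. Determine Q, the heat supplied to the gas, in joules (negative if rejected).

58300 J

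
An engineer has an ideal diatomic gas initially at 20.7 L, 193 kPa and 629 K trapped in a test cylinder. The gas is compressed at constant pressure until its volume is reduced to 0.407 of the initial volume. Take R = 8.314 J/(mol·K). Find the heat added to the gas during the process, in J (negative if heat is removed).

n = P₁V₁/(RT₁) = 193×20.7/(8.314×629) = 0.764 mol.
Isobaric: P stays 193 kPa; V/T = const ⇒ T₂ = 256 K, V₂ = 8.42 L.
W = PΔV = 193×(8.42−20.7) kPa·L = -2370 J.
ΔU = nCvΔT = 0.764×20.8×(256−629) = -5920 J.
Q = ΔU + W = nCpΔT = -8290 J.

-8290 J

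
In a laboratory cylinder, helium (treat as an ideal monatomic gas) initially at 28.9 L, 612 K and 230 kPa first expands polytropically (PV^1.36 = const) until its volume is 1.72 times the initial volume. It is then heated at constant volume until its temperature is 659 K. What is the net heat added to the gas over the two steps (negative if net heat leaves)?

n = P₁V₁/(RT₁) = 230×28.9/(8.314×612) = 1.31 mol.
Step 1 — Polytropic n=1.36: T₂ = T₁(V₁/V₂)^(n−1) = 612×(0.581)^0.36 = 503 K; P₂ = P₁(V₁/V₂)^n = 110 kPa.
W = (P₁V₁−P₂V₂)/(n−1) = (230×28.9−110×49.7)/0.36 = 3270 J.
ΔU = nCvΔT = 1.31×12.5×(503−612) = -1770 J.
Q = ΔU + W = 1510 J.
State after step 1: P = 110 kPa, V = 49.7 L, T = 503 K.
Step 2 — Isochoric: V stays 49.7 L; P/T = const ⇒ T₂ = 659 K, P₂ = 144 kPa.
W = 0 (no volume change).
ΔU = nCvΔT = 1.31×12.5×(659−503) = 2530 J.
Q = ΔU = 2530 J.
Net over both steps: W = 3270 J, Q = 4040 J, ΔU = 766 J.

4040 J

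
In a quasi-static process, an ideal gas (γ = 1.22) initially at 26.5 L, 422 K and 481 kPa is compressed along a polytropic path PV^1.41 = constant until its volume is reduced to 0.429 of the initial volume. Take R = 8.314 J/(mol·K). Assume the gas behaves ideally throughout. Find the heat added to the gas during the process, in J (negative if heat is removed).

11100 J

n = P₁V₁/(RT₁) = 481×26.5/(8.314×422) = 3.63 mol.
Polytropic n=1.41: T₂ = T₁(V₁/V₂)^(n−1) = 422×(2.33)^0.41 = 597 K; P₂ = P₁(V₁/V₂)^n = 1590 kPa.
W = (P₁V₁−P₂V₂)/(n−1) = (481×26.5−1590×11.4)/0.41 = -12900 J.
ΔU = nCvΔT = 3.63×37.8×(597−422) = 24000 J.
Q = ΔU + W = 11100 J.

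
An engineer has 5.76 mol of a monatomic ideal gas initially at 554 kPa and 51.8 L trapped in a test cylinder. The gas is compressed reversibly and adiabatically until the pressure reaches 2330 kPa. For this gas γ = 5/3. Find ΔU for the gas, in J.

33400 J

T₁ = P₁V₁/(nR) = 554×51.8/(5.76×8.314) = 599 K.
Adiabatic: T₂/T₁ = (P₂/P₁)^((γ−1)/γ) ⇒ T₂ = 599×(4.21)^0.400 = 1060 K; V₂ = 21.9 L.
For an ideal gas ΔU = nCvΔT with Cv = (3/2)R = 12.5 J/(mol·K).
ΔU = 5.76×12.5×(1060−599) = 33400 J.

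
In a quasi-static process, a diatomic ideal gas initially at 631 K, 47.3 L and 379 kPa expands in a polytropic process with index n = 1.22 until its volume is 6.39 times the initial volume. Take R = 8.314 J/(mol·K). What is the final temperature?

420 K

Polytropic n=1.22: T₂ = T₁(V₁/V₂)^(n−1) = 631×(0.156)^0.22 = 420 K; P₂ = P₁(V₁/V₂)^n = 39.4 kPa.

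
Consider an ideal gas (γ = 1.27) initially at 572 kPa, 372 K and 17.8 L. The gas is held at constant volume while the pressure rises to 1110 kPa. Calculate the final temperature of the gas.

722 K

Isochoric: V stays 17.8 L; P/T = const ⇒ T₂ = 722 K, P₂ = 1110 kPa.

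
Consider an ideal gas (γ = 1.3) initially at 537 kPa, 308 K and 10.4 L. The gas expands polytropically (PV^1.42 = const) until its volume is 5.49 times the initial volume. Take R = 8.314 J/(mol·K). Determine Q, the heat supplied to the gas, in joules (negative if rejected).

-2720 J

n = P₁V₁/(RT₁) = 537×10.4/(8.314×308) = 2.18 mol.
Polytropic n=1.42: T₂ = T₁(V₁/V₂)^(n−1) = 308×(0.182)^0.42 = 151 K; P₂ = P₁(V₁/V₂)^n = 47.8 kPa.
W = (P₁V₁−P₂V₂)/(n−1) = (537×10.4−47.8×57.1)/0.42 = 6790 J.
ΔU = nCvΔT = 2.18×27.7×(151−308) = -9510 J.
Q = ΔU + W = -2720 J.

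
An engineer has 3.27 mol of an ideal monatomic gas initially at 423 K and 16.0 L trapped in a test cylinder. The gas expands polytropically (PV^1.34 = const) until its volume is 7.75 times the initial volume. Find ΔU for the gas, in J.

-8650 J

P₁ = nRT₁/V₁ = 3.27×8.314×423/16.0 = 719 kPa.
Polytropic n=1.34: T₂ = T₁(V₁/V₂)^(n−1) = 423×(0.129)^0.34 = 211 K; P₂ = P₁(V₁/V₂)^n = 46.2 kPa.
For an ideal gas ΔU = nCvΔT with Cv = (3/2)R = 12.5 J/(mol·K).
ΔU = 3.27×12.5×(211−423) = -8650 J.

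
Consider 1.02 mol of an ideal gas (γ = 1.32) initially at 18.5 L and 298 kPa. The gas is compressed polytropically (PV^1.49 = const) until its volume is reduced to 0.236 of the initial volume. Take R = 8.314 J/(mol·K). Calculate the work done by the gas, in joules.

T₁ = P₁V₁/(nR) = 298×18.5/(1.02×8.314) = 650 K.
Polytropic n=1.49: T₂ = T₁(V₁/V₂)^(n−1) = 650×(4.24)^0.49 = 1320 K; P₂ = P₁(V₁/V₂)^n = 2560 kPa.
W = (P₁V₁−P₂V₂)/(n−1) = (298×18.5−2560×4.37)/0.49 = -11600 J.

-11600 J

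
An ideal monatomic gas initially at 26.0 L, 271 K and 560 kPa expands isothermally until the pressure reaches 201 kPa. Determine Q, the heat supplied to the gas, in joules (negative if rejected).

n = P₁V₁/(RT₁) = 560×26.0/(8.314×271) = 6.46 mol.
Isothermal: T stays 271 K; PV = const ⇒ V₂ = 72.4 L, P₂ = 201 kPa.
ΔU = 0 (ideal gas, T constant).
W = nRT ln(V₂/V₁) = 6.46×8.314×271×ln(2.79) = 14900 J.
Q = ΔU + W = 14900 J.

14900 J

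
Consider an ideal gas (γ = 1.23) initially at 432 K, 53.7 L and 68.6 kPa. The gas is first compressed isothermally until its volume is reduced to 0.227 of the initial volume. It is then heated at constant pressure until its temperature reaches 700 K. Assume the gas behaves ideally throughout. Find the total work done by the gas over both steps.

n = P₁V₁/(RT₁) = 68.6×53.7/(8.314×432) = 1.03 mol.
Step 1 — Isothermal: T stays 432 K; PV = const ⇒ V₂ = 12.2 L, P₂ = 302 kPa.
ΔU = 0 (ideal gas, T constant).
W = nRT ln(V₂/V₁) = 1.03×8.314×432×ln(0.227) = -5460 J.
Q = ΔU + W = -5460 J.
State after step 1: P = 302 kPa, V = 12.2 L, T = 432 K.
Step 2 — Isobaric: P stays 302 kPa; V/T = const ⇒ T₂ = 700 K, V₂ = 19.8 L.
W = PΔV = 302×(19.8−12.2) kPa·L = 2290 J.
ΔU = nCvΔT = 1.03×36.1×(700−432) = 9940 J.
Q = ΔU + W = nCpΔT = 12200 J.
Net over both steps: W = -3180 J, Q = 6760 J, ΔU = 9940 J.

-3180 J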